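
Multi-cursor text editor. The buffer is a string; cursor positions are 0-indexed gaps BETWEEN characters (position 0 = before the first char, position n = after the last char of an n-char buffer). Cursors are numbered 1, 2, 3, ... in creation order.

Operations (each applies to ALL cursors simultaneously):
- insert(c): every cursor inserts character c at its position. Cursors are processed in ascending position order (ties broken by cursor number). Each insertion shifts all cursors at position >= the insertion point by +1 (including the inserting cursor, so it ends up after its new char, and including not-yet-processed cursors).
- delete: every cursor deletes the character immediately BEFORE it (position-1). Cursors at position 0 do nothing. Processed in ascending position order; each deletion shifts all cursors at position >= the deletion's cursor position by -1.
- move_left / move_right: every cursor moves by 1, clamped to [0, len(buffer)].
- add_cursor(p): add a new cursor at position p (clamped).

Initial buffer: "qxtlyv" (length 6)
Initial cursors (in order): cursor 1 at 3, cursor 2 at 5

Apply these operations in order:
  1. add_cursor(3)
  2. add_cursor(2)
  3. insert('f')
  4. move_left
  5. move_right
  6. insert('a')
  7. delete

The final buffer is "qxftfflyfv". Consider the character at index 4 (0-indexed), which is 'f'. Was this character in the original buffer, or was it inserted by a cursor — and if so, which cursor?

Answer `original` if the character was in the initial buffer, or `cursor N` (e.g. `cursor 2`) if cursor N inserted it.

Answer: cursor 1

Derivation:
After op 1 (add_cursor(3)): buffer="qxtlyv" (len 6), cursors c1@3 c3@3 c2@5, authorship ......
After op 2 (add_cursor(2)): buffer="qxtlyv" (len 6), cursors c4@2 c1@3 c3@3 c2@5, authorship ......
After op 3 (insert('f')): buffer="qxftfflyfv" (len 10), cursors c4@3 c1@6 c3@6 c2@9, authorship ..4.13..2.
After op 4 (move_left): buffer="qxftfflyfv" (len 10), cursors c4@2 c1@5 c3@5 c2@8, authorship ..4.13..2.
After op 5 (move_right): buffer="qxftfflyfv" (len 10), cursors c4@3 c1@6 c3@6 c2@9, authorship ..4.13..2.
After op 6 (insert('a')): buffer="qxfatffaalyfav" (len 14), cursors c4@4 c1@9 c3@9 c2@13, authorship ..44.1313..22.
After op 7 (delete): buffer="qxftfflyfv" (len 10), cursors c4@3 c1@6 c3@6 c2@9, authorship ..4.13..2.
Authorship (.=original, N=cursor N): . . 4 . 1 3 . . 2 .
Index 4: author = 1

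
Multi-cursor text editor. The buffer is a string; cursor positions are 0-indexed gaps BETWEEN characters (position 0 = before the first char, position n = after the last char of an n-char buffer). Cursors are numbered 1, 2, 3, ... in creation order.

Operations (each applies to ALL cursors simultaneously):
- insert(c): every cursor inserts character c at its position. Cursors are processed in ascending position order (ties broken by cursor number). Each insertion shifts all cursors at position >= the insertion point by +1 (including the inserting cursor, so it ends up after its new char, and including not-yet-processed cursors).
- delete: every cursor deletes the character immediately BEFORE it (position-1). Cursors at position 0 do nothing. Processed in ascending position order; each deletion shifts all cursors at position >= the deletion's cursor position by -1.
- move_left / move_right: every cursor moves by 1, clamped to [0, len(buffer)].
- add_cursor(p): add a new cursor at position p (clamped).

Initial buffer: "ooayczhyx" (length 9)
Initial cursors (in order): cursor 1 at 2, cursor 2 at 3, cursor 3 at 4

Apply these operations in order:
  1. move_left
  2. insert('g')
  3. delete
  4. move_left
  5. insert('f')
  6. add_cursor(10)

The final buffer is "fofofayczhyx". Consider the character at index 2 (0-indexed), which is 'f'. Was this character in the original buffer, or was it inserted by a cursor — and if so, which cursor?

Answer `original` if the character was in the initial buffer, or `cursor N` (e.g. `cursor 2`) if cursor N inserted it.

Answer: cursor 2

Derivation:
After op 1 (move_left): buffer="ooayczhyx" (len 9), cursors c1@1 c2@2 c3@3, authorship .........
After op 2 (insert('g')): buffer="ogogagyczhyx" (len 12), cursors c1@2 c2@4 c3@6, authorship .1.2.3......
After op 3 (delete): buffer="ooayczhyx" (len 9), cursors c1@1 c2@2 c3@3, authorship .........
After op 4 (move_left): buffer="ooayczhyx" (len 9), cursors c1@0 c2@1 c3@2, authorship .........
After op 5 (insert('f')): buffer="fofofayczhyx" (len 12), cursors c1@1 c2@3 c3@5, authorship 1.2.3.......
After op 6 (add_cursor(10)): buffer="fofofayczhyx" (len 12), cursors c1@1 c2@3 c3@5 c4@10, authorship 1.2.3.......
Authorship (.=original, N=cursor N): 1 . 2 . 3 . . . . . . .
Index 2: author = 2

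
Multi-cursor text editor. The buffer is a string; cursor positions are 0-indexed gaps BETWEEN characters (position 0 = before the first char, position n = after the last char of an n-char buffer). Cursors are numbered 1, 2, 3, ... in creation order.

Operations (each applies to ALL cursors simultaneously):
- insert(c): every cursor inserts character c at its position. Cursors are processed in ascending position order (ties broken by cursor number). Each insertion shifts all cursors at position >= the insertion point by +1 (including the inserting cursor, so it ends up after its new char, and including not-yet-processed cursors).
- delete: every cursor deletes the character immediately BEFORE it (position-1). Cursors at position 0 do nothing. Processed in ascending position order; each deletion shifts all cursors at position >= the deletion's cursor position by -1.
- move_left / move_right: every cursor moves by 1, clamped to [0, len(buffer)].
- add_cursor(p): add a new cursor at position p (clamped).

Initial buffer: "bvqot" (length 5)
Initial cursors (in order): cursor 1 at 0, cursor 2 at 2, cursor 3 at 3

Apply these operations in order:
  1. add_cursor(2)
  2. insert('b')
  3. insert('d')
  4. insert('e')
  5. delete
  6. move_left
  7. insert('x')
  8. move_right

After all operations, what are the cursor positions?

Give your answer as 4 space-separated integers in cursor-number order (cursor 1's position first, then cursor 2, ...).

Answer: 3 11 15 11

Derivation:
After op 1 (add_cursor(2)): buffer="bvqot" (len 5), cursors c1@0 c2@2 c4@2 c3@3, authorship .....
After op 2 (insert('b')): buffer="bbvbbqbot" (len 9), cursors c1@1 c2@5 c4@5 c3@7, authorship 1..24.3..
After op 3 (insert('d')): buffer="bdbvbbddqbdot" (len 13), cursors c1@2 c2@8 c4@8 c3@11, authorship 11..2424.33..
After op 4 (insert('e')): buffer="bdebvbbddeeqbdeot" (len 17), cursors c1@3 c2@11 c4@11 c3@15, authorship 111..242424.333..
After op 5 (delete): buffer="bdbvbbddqbdot" (len 13), cursors c1@2 c2@8 c4@8 c3@11, authorship 11..2424.33..
After op 6 (move_left): buffer="bdbvbbddqbdot" (len 13), cursors c1@1 c2@7 c4@7 c3@10, authorship 11..2424.33..
After op 7 (insert('x')): buffer="bxdbvbbdxxdqbxdot" (len 17), cursors c1@2 c2@10 c4@10 c3@14, authorship 111..242244.333..
After op 8 (move_right): buffer="bxdbvbbdxxdqbxdot" (len 17), cursors c1@3 c2@11 c4@11 c3@15, authorship 111..242244.333..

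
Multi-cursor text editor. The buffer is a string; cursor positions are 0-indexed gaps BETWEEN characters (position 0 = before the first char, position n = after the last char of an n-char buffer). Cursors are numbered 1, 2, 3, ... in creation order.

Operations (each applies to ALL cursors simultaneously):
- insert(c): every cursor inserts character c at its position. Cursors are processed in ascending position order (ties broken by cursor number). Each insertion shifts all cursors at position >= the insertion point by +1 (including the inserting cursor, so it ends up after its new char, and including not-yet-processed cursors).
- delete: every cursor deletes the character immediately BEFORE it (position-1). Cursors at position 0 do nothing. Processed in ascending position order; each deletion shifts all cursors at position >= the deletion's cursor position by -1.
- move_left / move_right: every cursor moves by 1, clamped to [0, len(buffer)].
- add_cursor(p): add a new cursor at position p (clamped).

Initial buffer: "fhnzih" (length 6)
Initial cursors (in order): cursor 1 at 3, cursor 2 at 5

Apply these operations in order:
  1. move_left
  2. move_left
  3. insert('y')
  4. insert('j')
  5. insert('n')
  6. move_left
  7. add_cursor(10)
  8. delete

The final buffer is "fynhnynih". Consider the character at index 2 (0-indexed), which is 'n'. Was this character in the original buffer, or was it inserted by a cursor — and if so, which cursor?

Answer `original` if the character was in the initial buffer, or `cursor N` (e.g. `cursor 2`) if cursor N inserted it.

After op 1 (move_left): buffer="fhnzih" (len 6), cursors c1@2 c2@4, authorship ......
After op 2 (move_left): buffer="fhnzih" (len 6), cursors c1@1 c2@3, authorship ......
After op 3 (insert('y')): buffer="fyhnyzih" (len 8), cursors c1@2 c2@5, authorship .1..2...
After op 4 (insert('j')): buffer="fyjhnyjzih" (len 10), cursors c1@3 c2@7, authorship .11..22...
After op 5 (insert('n')): buffer="fyjnhnyjnzih" (len 12), cursors c1@4 c2@9, authorship .111..222...
After op 6 (move_left): buffer="fyjnhnyjnzih" (len 12), cursors c1@3 c2@8, authorship .111..222...
After op 7 (add_cursor(10)): buffer="fyjnhnyjnzih" (len 12), cursors c1@3 c2@8 c3@10, authorship .111..222...
After op 8 (delete): buffer="fynhnynih" (len 9), cursors c1@2 c2@6 c3@7, authorship .11..22..
Authorship (.=original, N=cursor N): . 1 1 . . 2 2 . .
Index 2: author = 1

Answer: cursor 1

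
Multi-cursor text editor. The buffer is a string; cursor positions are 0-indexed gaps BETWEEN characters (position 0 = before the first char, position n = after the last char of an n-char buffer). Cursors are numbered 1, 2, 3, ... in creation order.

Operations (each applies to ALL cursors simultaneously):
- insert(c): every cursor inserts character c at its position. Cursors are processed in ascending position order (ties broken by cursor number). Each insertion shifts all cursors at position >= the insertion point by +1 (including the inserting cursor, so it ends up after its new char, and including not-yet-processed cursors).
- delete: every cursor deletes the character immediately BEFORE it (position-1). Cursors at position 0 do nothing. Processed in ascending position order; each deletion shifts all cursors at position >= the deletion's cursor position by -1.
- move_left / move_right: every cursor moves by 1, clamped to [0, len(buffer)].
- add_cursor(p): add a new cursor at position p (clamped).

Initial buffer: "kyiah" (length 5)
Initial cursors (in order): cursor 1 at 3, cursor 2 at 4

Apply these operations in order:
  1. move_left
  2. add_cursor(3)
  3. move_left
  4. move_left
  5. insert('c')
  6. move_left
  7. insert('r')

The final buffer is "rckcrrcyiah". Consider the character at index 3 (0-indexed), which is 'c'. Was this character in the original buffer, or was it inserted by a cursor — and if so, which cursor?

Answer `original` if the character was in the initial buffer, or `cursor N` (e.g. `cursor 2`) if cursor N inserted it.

Answer: cursor 2

Derivation:
After op 1 (move_left): buffer="kyiah" (len 5), cursors c1@2 c2@3, authorship .....
After op 2 (add_cursor(3)): buffer="kyiah" (len 5), cursors c1@2 c2@3 c3@3, authorship .....
After op 3 (move_left): buffer="kyiah" (len 5), cursors c1@1 c2@2 c3@2, authorship .....
After op 4 (move_left): buffer="kyiah" (len 5), cursors c1@0 c2@1 c3@1, authorship .....
After op 5 (insert('c')): buffer="ckccyiah" (len 8), cursors c1@1 c2@4 c3@4, authorship 1.23....
After op 6 (move_left): buffer="ckccyiah" (len 8), cursors c1@0 c2@3 c3@3, authorship 1.23....
After op 7 (insert('r')): buffer="rckcrrcyiah" (len 11), cursors c1@1 c2@6 c3@6, authorship 11.2233....
Authorship (.=original, N=cursor N): 1 1 . 2 2 3 3 . . . .
Index 3: author = 2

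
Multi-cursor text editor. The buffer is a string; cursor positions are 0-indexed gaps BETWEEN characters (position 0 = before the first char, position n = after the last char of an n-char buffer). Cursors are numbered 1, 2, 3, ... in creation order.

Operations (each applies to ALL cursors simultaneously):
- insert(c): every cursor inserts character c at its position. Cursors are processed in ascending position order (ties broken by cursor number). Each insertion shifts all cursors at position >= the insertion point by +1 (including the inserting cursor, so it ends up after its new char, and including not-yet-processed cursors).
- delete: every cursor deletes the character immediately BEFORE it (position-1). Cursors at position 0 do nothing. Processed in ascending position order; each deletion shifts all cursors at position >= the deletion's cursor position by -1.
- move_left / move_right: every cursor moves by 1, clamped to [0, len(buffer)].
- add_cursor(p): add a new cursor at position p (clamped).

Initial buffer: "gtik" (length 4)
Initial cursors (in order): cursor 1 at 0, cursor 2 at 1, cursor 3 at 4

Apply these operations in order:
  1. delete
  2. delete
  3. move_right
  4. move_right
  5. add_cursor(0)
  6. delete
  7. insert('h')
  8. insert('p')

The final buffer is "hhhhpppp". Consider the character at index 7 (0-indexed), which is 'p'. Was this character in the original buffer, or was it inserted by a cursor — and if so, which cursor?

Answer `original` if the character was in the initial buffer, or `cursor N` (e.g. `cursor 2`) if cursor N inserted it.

Answer: cursor 4

Derivation:
After op 1 (delete): buffer="ti" (len 2), cursors c1@0 c2@0 c3@2, authorship ..
After op 2 (delete): buffer="t" (len 1), cursors c1@0 c2@0 c3@1, authorship .
After op 3 (move_right): buffer="t" (len 1), cursors c1@1 c2@1 c3@1, authorship .
After op 4 (move_right): buffer="t" (len 1), cursors c1@1 c2@1 c3@1, authorship .
After op 5 (add_cursor(0)): buffer="t" (len 1), cursors c4@0 c1@1 c2@1 c3@1, authorship .
After op 6 (delete): buffer="" (len 0), cursors c1@0 c2@0 c3@0 c4@0, authorship 
After op 7 (insert('h')): buffer="hhhh" (len 4), cursors c1@4 c2@4 c3@4 c4@4, authorship 1234
After op 8 (insert('p')): buffer="hhhhpppp" (len 8), cursors c1@8 c2@8 c3@8 c4@8, authorship 12341234
Authorship (.=original, N=cursor N): 1 2 3 4 1 2 3 4
Index 7: author = 4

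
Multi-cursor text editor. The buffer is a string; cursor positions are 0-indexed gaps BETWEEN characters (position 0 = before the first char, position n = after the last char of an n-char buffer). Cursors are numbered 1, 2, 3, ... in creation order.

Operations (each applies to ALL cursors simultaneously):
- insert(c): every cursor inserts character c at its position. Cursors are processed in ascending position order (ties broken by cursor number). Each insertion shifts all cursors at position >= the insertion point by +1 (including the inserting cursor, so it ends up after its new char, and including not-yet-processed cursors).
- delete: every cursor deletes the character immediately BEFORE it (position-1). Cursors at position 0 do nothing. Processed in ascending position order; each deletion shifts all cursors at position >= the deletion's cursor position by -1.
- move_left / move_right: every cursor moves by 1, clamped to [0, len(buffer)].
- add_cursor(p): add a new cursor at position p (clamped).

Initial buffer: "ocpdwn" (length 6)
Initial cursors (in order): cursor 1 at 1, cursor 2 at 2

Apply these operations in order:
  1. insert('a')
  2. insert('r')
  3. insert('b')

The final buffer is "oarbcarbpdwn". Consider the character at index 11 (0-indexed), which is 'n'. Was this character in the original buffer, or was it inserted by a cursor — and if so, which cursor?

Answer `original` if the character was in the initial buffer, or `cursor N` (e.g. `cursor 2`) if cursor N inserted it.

After op 1 (insert('a')): buffer="oacapdwn" (len 8), cursors c1@2 c2@4, authorship .1.2....
After op 2 (insert('r')): buffer="oarcarpdwn" (len 10), cursors c1@3 c2@6, authorship .11.22....
After op 3 (insert('b')): buffer="oarbcarbpdwn" (len 12), cursors c1@4 c2@8, authorship .111.222....
Authorship (.=original, N=cursor N): . 1 1 1 . 2 2 2 . . . .
Index 11: author = original

Answer: original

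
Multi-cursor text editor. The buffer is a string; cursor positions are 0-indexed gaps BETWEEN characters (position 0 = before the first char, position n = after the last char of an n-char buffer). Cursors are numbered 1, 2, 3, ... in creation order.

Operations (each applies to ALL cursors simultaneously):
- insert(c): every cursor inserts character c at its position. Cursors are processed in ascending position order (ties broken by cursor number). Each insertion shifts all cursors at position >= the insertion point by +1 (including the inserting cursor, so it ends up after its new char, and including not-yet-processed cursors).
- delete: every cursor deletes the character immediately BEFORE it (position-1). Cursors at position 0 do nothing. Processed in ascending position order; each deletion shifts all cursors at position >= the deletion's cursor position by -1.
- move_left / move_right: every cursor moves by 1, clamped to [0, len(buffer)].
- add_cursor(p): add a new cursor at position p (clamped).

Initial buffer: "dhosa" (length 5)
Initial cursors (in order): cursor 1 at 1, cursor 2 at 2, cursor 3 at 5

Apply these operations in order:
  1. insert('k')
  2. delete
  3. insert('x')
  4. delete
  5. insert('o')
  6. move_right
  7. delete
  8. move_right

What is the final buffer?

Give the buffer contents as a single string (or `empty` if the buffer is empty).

After op 1 (insert('k')): buffer="dkhkosak" (len 8), cursors c1@2 c2@4 c3@8, authorship .1.2...3
After op 2 (delete): buffer="dhosa" (len 5), cursors c1@1 c2@2 c3@5, authorship .....
After op 3 (insert('x')): buffer="dxhxosax" (len 8), cursors c1@2 c2@4 c3@8, authorship .1.2...3
After op 4 (delete): buffer="dhosa" (len 5), cursors c1@1 c2@2 c3@5, authorship .....
After op 5 (insert('o')): buffer="dohoosao" (len 8), cursors c1@2 c2@4 c3@8, authorship .1.2...3
After op 6 (move_right): buffer="dohoosao" (len 8), cursors c1@3 c2@5 c3@8, authorship .1.2...3
After op 7 (delete): buffer="doosa" (len 5), cursors c1@2 c2@3 c3@5, authorship .12..
After op 8 (move_right): buffer="doosa" (len 5), cursors c1@3 c2@4 c3@5, authorship .12..

Answer: doosa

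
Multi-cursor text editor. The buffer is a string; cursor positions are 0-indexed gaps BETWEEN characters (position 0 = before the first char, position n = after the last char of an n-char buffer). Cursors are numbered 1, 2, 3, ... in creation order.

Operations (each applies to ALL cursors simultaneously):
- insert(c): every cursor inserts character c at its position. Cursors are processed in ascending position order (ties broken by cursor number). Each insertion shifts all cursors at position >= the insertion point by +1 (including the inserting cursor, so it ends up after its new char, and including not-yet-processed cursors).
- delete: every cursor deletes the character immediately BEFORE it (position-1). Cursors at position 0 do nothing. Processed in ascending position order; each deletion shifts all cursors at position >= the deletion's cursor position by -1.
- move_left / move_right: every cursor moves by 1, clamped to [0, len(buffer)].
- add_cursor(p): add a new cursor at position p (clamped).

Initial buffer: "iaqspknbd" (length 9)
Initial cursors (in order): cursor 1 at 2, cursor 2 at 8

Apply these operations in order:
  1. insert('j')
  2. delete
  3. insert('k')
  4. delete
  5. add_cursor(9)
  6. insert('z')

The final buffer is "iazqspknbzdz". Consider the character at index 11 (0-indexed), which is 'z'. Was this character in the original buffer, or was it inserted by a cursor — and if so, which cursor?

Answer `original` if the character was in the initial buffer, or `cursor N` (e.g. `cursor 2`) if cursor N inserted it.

After op 1 (insert('j')): buffer="iajqspknbjd" (len 11), cursors c1@3 c2@10, authorship ..1......2.
After op 2 (delete): buffer="iaqspknbd" (len 9), cursors c1@2 c2@8, authorship .........
After op 3 (insert('k')): buffer="iakqspknbkd" (len 11), cursors c1@3 c2@10, authorship ..1......2.
After op 4 (delete): buffer="iaqspknbd" (len 9), cursors c1@2 c2@8, authorship .........
After op 5 (add_cursor(9)): buffer="iaqspknbd" (len 9), cursors c1@2 c2@8 c3@9, authorship .........
After op 6 (insert('z')): buffer="iazqspknbzdz" (len 12), cursors c1@3 c2@10 c3@12, authorship ..1......2.3
Authorship (.=original, N=cursor N): . . 1 . . . . . . 2 . 3
Index 11: author = 3

Answer: cursor 3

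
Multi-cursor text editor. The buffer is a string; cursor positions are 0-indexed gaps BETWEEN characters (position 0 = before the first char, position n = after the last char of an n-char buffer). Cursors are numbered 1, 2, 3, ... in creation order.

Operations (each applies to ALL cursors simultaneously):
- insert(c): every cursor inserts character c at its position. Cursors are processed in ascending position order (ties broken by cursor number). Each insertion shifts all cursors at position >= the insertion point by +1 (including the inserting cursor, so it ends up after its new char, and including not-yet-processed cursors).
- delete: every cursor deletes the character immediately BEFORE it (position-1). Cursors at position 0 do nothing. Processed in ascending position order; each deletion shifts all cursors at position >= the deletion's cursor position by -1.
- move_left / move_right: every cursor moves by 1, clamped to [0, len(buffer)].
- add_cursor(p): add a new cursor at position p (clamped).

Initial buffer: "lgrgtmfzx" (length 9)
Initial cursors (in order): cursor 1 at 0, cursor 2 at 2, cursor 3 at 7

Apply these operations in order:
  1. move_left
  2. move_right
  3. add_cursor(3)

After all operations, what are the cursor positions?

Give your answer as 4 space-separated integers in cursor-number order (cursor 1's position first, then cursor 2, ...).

After op 1 (move_left): buffer="lgrgtmfzx" (len 9), cursors c1@0 c2@1 c3@6, authorship .........
After op 2 (move_right): buffer="lgrgtmfzx" (len 9), cursors c1@1 c2@2 c3@7, authorship .........
After op 3 (add_cursor(3)): buffer="lgrgtmfzx" (len 9), cursors c1@1 c2@2 c4@3 c3@7, authorship .........

Answer: 1 2 7 3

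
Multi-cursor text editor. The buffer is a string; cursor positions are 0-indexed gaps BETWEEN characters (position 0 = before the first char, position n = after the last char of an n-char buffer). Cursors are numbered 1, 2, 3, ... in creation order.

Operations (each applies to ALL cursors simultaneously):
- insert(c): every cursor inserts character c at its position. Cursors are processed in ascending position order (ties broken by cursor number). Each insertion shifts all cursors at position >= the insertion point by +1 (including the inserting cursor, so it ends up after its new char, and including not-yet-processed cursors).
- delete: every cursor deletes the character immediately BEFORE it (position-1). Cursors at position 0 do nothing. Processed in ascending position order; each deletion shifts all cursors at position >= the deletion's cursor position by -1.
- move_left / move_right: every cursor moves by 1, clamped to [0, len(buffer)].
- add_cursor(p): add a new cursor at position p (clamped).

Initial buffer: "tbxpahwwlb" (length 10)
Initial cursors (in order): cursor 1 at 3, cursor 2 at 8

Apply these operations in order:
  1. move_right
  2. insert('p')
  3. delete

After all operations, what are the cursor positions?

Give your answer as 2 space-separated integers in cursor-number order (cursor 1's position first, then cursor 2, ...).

After op 1 (move_right): buffer="tbxpahwwlb" (len 10), cursors c1@4 c2@9, authorship ..........
After op 2 (insert('p')): buffer="tbxppahwwlpb" (len 12), cursors c1@5 c2@11, authorship ....1.....2.
After op 3 (delete): buffer="tbxpahwwlb" (len 10), cursors c1@4 c2@9, authorship ..........

Answer: 4 9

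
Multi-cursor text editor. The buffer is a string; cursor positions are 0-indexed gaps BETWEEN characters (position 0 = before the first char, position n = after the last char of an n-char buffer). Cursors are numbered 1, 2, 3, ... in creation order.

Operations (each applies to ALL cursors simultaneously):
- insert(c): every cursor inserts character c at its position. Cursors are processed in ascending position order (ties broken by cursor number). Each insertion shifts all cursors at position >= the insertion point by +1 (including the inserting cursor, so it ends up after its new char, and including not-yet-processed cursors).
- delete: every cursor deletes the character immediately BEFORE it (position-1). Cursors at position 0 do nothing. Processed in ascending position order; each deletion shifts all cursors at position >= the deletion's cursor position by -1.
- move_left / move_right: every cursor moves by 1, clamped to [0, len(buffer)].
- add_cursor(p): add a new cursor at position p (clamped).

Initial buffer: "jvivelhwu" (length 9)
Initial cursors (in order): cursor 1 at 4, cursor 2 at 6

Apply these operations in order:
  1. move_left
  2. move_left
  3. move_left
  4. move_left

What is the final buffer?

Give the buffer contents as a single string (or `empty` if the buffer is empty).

Answer: jvivelhwu

Derivation:
After op 1 (move_left): buffer="jvivelhwu" (len 9), cursors c1@3 c2@5, authorship .........
After op 2 (move_left): buffer="jvivelhwu" (len 9), cursors c1@2 c2@4, authorship .........
After op 3 (move_left): buffer="jvivelhwu" (len 9), cursors c1@1 c2@3, authorship .........
After op 4 (move_left): buffer="jvivelhwu" (len 9), cursors c1@0 c2@2, authorship .........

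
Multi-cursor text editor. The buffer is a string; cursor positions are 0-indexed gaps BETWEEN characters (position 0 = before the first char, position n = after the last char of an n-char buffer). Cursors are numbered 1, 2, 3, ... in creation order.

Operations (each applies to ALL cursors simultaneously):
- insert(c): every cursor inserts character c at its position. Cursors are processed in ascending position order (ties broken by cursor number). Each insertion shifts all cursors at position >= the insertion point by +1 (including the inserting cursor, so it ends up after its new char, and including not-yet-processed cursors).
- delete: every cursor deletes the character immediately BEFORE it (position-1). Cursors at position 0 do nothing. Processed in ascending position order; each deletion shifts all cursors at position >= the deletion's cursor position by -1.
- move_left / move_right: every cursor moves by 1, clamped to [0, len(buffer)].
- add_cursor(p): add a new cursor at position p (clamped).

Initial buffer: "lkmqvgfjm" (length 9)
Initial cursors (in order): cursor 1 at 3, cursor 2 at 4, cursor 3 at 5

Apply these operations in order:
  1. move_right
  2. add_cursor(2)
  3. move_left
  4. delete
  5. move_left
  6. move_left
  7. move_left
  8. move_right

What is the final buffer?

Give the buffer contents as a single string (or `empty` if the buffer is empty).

After op 1 (move_right): buffer="lkmqvgfjm" (len 9), cursors c1@4 c2@5 c3@6, authorship .........
After op 2 (add_cursor(2)): buffer="lkmqvgfjm" (len 9), cursors c4@2 c1@4 c2@5 c3@6, authorship .........
After op 3 (move_left): buffer="lkmqvgfjm" (len 9), cursors c4@1 c1@3 c2@4 c3@5, authorship .........
After op 4 (delete): buffer="kgfjm" (len 5), cursors c4@0 c1@1 c2@1 c3@1, authorship .....
After op 5 (move_left): buffer="kgfjm" (len 5), cursors c1@0 c2@0 c3@0 c4@0, authorship .....
After op 6 (move_left): buffer="kgfjm" (len 5), cursors c1@0 c2@0 c3@0 c4@0, authorship .....
After op 7 (move_left): buffer="kgfjm" (len 5), cursors c1@0 c2@0 c3@0 c4@0, authorship .....
After op 8 (move_right): buffer="kgfjm" (len 5), cursors c1@1 c2@1 c3@1 c4@1, authorship .....

Answer: kgfjm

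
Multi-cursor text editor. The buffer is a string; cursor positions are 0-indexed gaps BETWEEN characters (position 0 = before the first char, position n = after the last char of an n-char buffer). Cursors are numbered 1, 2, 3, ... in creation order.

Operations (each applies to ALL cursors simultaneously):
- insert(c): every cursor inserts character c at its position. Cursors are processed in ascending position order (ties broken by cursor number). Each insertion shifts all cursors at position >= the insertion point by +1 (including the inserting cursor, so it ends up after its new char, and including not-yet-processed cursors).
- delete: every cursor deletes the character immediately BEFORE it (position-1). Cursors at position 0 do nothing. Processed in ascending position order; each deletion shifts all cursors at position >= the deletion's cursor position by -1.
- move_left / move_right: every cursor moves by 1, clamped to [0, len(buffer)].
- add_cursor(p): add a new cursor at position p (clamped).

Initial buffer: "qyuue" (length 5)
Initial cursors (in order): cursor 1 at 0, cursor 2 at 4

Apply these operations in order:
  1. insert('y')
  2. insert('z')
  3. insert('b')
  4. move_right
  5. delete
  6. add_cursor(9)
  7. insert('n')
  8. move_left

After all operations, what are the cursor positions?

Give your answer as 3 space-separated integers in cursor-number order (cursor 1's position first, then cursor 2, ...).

Answer: 3 11 11

Derivation:
After op 1 (insert('y')): buffer="yqyuuye" (len 7), cursors c1@1 c2@6, authorship 1....2.
After op 2 (insert('z')): buffer="yzqyuuyze" (len 9), cursors c1@2 c2@8, authorship 11....22.
After op 3 (insert('b')): buffer="yzbqyuuyzbe" (len 11), cursors c1@3 c2@10, authorship 111....222.
After op 4 (move_right): buffer="yzbqyuuyzbe" (len 11), cursors c1@4 c2@11, authorship 111....222.
After op 5 (delete): buffer="yzbyuuyzb" (len 9), cursors c1@3 c2@9, authorship 111...222
After op 6 (add_cursor(9)): buffer="yzbyuuyzb" (len 9), cursors c1@3 c2@9 c3@9, authorship 111...222
After op 7 (insert('n')): buffer="yzbnyuuyzbnn" (len 12), cursors c1@4 c2@12 c3@12, authorship 1111...22223
After op 8 (move_left): buffer="yzbnyuuyzbnn" (len 12), cursors c1@3 c2@11 c3@11, authorship 1111...22223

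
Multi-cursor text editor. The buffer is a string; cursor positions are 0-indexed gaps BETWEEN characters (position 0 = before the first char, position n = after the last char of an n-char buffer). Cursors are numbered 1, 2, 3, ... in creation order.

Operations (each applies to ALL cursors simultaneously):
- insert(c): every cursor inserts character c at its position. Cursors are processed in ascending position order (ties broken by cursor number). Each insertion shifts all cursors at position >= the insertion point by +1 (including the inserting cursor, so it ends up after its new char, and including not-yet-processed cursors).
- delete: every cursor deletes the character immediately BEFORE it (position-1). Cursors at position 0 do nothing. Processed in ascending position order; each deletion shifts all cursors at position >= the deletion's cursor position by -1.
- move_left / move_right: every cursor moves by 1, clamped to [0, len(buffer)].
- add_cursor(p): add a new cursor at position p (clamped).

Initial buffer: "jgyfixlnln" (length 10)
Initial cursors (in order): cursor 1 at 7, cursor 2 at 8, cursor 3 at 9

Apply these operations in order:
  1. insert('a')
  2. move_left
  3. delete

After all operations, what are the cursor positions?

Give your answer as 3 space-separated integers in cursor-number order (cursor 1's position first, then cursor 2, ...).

After op 1 (insert('a')): buffer="jgyfixlanalan" (len 13), cursors c1@8 c2@10 c3@12, authorship .......1.2.3.
After op 2 (move_left): buffer="jgyfixlanalan" (len 13), cursors c1@7 c2@9 c3@11, authorship .......1.2.3.
After op 3 (delete): buffer="jgyfixaaan" (len 10), cursors c1@6 c2@7 c3@8, authorship ......123.

Answer: 6 7 8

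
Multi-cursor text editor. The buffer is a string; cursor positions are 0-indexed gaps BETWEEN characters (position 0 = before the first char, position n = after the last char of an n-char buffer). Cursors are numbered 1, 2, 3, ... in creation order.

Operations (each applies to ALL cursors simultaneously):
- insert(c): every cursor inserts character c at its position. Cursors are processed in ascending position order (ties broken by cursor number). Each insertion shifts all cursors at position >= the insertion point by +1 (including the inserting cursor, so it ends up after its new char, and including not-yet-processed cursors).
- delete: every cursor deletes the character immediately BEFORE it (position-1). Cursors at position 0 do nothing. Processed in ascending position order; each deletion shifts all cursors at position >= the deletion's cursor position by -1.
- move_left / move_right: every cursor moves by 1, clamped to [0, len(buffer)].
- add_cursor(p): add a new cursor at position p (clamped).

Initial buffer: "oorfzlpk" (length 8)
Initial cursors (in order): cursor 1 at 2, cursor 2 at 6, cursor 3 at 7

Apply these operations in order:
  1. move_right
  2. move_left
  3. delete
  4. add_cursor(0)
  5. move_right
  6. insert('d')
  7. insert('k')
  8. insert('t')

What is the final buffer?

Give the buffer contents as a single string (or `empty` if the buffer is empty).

Answer: odktrdktfzkddkktt

Derivation:
After op 1 (move_right): buffer="oorfzlpk" (len 8), cursors c1@3 c2@7 c3@8, authorship ........
After op 2 (move_left): buffer="oorfzlpk" (len 8), cursors c1@2 c2@6 c3@7, authorship ........
After op 3 (delete): buffer="orfzk" (len 5), cursors c1@1 c2@4 c3@4, authorship .....
After op 4 (add_cursor(0)): buffer="orfzk" (len 5), cursors c4@0 c1@1 c2@4 c3@4, authorship .....
After op 5 (move_right): buffer="orfzk" (len 5), cursors c4@1 c1@2 c2@5 c3@5, authorship .....
After op 6 (insert('d')): buffer="odrdfzkdd" (len 9), cursors c4@2 c1@4 c2@9 c3@9, authorship .4.1...23
After op 7 (insert('k')): buffer="odkrdkfzkddkk" (len 13), cursors c4@3 c1@6 c2@13 c3@13, authorship .44.11...2323
After op 8 (insert('t')): buffer="odktrdktfzkddkktt" (len 17), cursors c4@4 c1@8 c2@17 c3@17, authorship .444.111...232323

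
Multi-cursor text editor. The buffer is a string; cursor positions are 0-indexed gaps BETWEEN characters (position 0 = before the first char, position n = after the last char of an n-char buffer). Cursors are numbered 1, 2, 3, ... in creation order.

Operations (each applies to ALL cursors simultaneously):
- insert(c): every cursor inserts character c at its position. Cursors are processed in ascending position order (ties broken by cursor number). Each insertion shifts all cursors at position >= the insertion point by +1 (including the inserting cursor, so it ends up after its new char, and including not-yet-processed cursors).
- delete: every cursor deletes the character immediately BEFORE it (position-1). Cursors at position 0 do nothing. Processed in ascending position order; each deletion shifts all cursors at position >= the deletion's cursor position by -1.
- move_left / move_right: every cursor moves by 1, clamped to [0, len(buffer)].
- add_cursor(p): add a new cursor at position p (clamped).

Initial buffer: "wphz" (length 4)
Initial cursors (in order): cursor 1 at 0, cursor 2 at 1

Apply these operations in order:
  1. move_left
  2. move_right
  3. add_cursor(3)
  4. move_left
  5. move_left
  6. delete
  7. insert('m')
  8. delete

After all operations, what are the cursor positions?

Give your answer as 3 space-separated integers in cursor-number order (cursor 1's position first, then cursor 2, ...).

After op 1 (move_left): buffer="wphz" (len 4), cursors c1@0 c2@0, authorship ....
After op 2 (move_right): buffer="wphz" (len 4), cursors c1@1 c2@1, authorship ....
After op 3 (add_cursor(3)): buffer="wphz" (len 4), cursors c1@1 c2@1 c3@3, authorship ....
After op 4 (move_left): buffer="wphz" (len 4), cursors c1@0 c2@0 c3@2, authorship ....
After op 5 (move_left): buffer="wphz" (len 4), cursors c1@0 c2@0 c3@1, authorship ....
After op 6 (delete): buffer="phz" (len 3), cursors c1@0 c2@0 c3@0, authorship ...
After op 7 (insert('m')): buffer="mmmphz" (len 6), cursors c1@3 c2@3 c3@3, authorship 123...
After op 8 (delete): buffer="phz" (len 3), cursors c1@0 c2@0 c3@0, authorship ...

Answer: 0 0 0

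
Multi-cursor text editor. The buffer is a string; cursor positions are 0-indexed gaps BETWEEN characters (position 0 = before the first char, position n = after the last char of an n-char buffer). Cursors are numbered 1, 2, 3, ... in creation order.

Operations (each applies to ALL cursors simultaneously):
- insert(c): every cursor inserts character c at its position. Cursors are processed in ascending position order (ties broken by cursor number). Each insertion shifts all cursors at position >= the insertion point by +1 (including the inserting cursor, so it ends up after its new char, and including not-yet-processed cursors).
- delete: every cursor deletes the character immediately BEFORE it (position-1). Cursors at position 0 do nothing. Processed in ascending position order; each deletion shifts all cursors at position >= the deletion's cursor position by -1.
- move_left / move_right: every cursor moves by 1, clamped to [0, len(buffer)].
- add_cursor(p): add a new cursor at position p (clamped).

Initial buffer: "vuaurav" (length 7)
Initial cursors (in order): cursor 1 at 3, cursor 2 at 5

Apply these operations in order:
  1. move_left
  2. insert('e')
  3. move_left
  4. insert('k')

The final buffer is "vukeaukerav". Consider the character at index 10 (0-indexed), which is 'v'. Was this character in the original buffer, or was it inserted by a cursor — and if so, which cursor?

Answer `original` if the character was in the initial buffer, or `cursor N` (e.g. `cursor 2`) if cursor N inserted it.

After op 1 (move_left): buffer="vuaurav" (len 7), cursors c1@2 c2@4, authorship .......
After op 2 (insert('e')): buffer="vueauerav" (len 9), cursors c1@3 c2@6, authorship ..1..2...
After op 3 (move_left): buffer="vueauerav" (len 9), cursors c1@2 c2@5, authorship ..1..2...
After op 4 (insert('k')): buffer="vukeaukerav" (len 11), cursors c1@3 c2@7, authorship ..11..22...
Authorship (.=original, N=cursor N): . . 1 1 . . 2 2 . . .
Index 10: author = original

Answer: original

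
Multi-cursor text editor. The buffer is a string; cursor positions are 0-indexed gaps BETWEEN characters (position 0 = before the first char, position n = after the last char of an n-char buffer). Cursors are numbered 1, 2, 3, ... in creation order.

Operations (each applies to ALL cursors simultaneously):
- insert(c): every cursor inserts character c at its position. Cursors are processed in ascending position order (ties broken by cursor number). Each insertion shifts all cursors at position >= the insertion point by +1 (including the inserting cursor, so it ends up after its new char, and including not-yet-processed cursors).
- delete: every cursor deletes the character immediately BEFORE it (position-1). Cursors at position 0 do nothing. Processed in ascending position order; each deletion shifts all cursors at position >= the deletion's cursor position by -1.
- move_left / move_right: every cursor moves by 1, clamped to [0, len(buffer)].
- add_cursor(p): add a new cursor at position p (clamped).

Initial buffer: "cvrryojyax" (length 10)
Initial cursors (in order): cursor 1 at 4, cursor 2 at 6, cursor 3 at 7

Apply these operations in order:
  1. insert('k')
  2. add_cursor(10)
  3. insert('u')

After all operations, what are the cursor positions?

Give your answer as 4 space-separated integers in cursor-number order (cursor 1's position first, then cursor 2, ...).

Answer: 6 10 14 14

Derivation:
After op 1 (insert('k')): buffer="cvrrkyokjkyax" (len 13), cursors c1@5 c2@8 c3@10, authorship ....1..2.3...
After op 2 (add_cursor(10)): buffer="cvrrkyokjkyax" (len 13), cursors c1@5 c2@8 c3@10 c4@10, authorship ....1..2.3...
After op 3 (insert('u')): buffer="cvrrkuyokujkuuyax" (len 17), cursors c1@6 c2@10 c3@14 c4@14, authorship ....11..22.334...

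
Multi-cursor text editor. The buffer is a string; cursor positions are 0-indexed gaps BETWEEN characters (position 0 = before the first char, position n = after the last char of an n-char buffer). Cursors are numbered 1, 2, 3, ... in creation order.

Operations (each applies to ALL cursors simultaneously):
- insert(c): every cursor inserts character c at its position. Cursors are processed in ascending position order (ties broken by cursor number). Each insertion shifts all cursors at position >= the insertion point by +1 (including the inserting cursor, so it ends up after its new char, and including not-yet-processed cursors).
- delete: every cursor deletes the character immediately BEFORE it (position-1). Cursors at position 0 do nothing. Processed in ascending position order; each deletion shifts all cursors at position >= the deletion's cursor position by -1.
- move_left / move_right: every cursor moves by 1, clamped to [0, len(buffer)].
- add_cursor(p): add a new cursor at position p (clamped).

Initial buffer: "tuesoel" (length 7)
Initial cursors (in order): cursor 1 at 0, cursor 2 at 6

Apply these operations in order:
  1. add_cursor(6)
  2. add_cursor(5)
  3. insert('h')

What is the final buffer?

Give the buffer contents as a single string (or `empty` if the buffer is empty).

After op 1 (add_cursor(6)): buffer="tuesoel" (len 7), cursors c1@0 c2@6 c3@6, authorship .......
After op 2 (add_cursor(5)): buffer="tuesoel" (len 7), cursors c1@0 c4@5 c2@6 c3@6, authorship .......
After op 3 (insert('h')): buffer="htuesohehhl" (len 11), cursors c1@1 c4@7 c2@10 c3@10, authorship 1.....4.23.

Answer: htuesohehhl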